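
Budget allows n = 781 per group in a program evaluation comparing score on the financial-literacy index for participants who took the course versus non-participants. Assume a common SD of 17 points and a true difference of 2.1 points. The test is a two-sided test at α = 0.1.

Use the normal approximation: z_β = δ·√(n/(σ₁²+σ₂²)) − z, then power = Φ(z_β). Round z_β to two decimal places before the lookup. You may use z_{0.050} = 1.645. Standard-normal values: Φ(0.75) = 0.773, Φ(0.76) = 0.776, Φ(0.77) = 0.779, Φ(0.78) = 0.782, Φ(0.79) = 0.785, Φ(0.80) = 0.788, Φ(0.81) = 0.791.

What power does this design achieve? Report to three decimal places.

z_β = δ·√(n/(σ₁²+σ₂²)) − z_{α/2}
    = 2.1 · √(781/578) − 1.645
    = 2.1 · 1.16242 − 1.645
    = 2.4411 − 1.645 = 0.7961 → 0.80
Power = Φ(0.80) = 0.788.

Power ≈ 0.788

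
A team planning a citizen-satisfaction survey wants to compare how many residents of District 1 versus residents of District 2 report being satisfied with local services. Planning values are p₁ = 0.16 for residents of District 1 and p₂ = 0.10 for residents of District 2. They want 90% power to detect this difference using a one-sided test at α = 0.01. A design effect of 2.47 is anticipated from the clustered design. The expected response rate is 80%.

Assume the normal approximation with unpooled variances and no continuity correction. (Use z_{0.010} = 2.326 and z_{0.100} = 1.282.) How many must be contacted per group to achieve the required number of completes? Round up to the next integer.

n = 2506 per group

n = (z_α + z_β)² · [p₁(1−p₁) + p₂(1−p₂)] / (p₁ − p₂)²
  = (2.326 + 1.282)² · (0.16·0.84 + 0.10·0.90) / (0.06)²
  = (3.608)² · (0.1344 + 0.0900) / 0.0036
  = 13.0177 · 0.2244 / 0.0036
  = 811.43
Design effect: 2.47 × 811.43 = 2004.24.
Adjust for 80% response: 2004.24 / 0.80 = 2505.30.
Round up → n = 2506 per group.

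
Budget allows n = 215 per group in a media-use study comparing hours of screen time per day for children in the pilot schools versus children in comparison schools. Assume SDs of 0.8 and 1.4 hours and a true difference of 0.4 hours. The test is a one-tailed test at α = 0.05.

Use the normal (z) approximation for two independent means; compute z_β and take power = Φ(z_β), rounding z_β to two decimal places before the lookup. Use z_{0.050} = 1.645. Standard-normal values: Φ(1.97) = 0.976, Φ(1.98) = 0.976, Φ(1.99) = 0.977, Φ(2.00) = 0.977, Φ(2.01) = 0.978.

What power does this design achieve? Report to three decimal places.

Power ≈ 0.977

z_β = δ·√(n/(σ₁²+σ₂²)) − z_α
    = 0.4 · √(215/2.6) − 1.645
    = 0.4 · 9.09353 − 1.645
    = 3.6374 − 1.645 = 1.9924 → 1.99
Power = Φ(1.99) = 0.977.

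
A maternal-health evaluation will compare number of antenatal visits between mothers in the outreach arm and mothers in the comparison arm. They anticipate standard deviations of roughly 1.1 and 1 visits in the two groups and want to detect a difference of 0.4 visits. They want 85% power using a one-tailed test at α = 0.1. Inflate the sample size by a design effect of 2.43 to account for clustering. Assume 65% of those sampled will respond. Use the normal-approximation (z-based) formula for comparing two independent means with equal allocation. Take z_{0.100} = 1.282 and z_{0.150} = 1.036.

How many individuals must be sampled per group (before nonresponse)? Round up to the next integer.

n = 278 per group

n = (z_α + z_β)² · (σ₁² + σ₂²) / δ²
  = (1.282 + 1.036)² · (1.1² + 1² = 2.21) / 0.4²
  = 5.3731 · 2.21 / 0.16
  = 74.22
Design effect: 2.43 × 74.22 = 180.35.
Adjust for 65% response: 180.35 / 0.65 = 277.45.
Round up → n = 278 per group.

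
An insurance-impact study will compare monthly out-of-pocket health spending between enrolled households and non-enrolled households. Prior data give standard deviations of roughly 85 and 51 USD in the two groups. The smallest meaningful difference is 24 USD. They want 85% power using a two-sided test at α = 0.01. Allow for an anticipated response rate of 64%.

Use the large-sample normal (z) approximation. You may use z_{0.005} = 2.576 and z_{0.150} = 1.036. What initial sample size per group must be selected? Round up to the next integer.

n = (z_{α/2} + z_β)² · (σ₁² + σ₂²) / δ²
  = (2.576 + 1.036)² · (85² + 51² = 9826) / 24²
  = 13.0465 · 9826 / 576
  = 222.56
Adjust for 64% response: 222.56 / 0.64 = 347.75.
Round up → n = 348 per group.

n = 348 per group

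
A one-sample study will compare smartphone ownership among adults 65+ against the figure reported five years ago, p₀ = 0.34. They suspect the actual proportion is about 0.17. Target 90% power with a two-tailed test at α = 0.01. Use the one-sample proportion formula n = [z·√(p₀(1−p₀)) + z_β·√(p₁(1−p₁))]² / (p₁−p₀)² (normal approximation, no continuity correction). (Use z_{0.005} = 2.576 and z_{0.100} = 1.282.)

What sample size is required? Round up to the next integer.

n = 101

n = [z_{α/2}·√(p₀q₀) + z_β·√(p₁q₁)]² / (p₁ − p₀)²
  = [2.576·√(0.34·0.66) + 1.282·√(0.17·0.83)]² / (-0.17)²
  = [2.576·0.4737 + 1.282·0.3756]² / 0.0289
  = [1.7018]² / 0.0289
  = 100.22
Round up → n = 101.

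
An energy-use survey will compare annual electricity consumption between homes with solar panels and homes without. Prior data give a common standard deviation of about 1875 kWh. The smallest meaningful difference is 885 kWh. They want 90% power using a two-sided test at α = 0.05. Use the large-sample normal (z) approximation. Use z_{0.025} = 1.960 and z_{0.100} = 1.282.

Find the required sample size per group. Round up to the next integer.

n = (z_{α/2} + z_β)² · (σ₁² + σ₂²) / δ²
  = (1.960 + 1.282)² · (2·1875² = 7031250) / 885²
  = 10.5106 · 7031250 / 783225
  = 94.36
Round up → n = 95 per group.

n = 95 per group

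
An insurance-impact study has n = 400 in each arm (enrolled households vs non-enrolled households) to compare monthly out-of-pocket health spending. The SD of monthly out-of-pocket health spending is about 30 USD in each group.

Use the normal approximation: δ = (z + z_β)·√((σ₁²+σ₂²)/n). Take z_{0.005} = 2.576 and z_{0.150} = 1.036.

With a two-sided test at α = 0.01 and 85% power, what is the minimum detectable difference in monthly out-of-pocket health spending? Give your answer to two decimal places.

δ = (z_{α/2} + z_β) · √((σ₁²+σ₂²)/n)
  = (2.576 + 1.036) · √(1800/400)
  = 3.612 · √4.5
  = 3.612 · 2.1213
  = 7.6622

Minimum detectable difference ≈ 7.66 USD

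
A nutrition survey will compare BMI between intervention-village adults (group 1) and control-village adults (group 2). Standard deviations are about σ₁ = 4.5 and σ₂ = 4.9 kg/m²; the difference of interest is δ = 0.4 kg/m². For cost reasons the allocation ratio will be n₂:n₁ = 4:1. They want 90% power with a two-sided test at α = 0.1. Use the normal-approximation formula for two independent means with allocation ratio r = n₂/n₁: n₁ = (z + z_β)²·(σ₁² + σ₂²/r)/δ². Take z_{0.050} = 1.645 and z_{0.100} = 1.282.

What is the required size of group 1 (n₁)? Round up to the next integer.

n₁ = 1406

n₁ = (z_{α/2} + z_β)² · (σ₁² + σ₂²/r) / δ²
   = (1.645 + 1.282)² · (4.5² + 4.9²/4) / 0.4²
   = 8.5673 · (20.25 + 6.0025) / 0.16
   = 8.5673 · 26.2525 / 0.16
   = 1405.71
Round up → n₁ = 1406; n₂ = r·n₁ = 4 × 1406 = 5624.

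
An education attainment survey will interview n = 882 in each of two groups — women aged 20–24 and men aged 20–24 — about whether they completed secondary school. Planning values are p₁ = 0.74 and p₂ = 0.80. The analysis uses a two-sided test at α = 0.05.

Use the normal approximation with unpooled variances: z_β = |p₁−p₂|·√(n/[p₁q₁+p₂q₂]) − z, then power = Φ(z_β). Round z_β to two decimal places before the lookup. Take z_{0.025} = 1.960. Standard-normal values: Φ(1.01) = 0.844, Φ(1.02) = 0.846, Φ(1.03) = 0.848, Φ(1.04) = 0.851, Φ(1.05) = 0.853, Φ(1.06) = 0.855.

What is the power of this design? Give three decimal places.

Power ≈ 0.851

z_β = |p₁−p₂|·√(n/[p₁q₁+p₂q₂]) − z_{α/2}
    = 0.06 · √(882/0.3524) − 1.960
    = 0.06 · 50.0284 − 1.960
    = 3.0017 − 1.960 = 1.0417 → 1.04
Power = Φ(1.04) = 0.851.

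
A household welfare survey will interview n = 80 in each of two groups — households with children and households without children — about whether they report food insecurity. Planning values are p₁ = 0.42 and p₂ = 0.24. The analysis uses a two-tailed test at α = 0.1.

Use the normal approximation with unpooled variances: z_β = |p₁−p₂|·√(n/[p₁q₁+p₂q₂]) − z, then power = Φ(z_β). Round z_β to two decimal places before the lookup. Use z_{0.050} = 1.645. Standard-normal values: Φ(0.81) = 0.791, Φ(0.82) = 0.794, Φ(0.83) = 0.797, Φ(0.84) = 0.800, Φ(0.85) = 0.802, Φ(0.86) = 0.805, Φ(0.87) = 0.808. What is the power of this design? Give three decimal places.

Power ≈ 0.794

z_β = |p₁−p₂|·√(n/[p₁q₁+p₂q₂]) − z_{α/2}
    = 0.18 · √(80/0.4260) − 1.645
    = 0.18 · 13.7038 − 1.645
    = 2.4667 − 1.645 = 0.8217 → 0.82
Power = Φ(0.82) = 0.794.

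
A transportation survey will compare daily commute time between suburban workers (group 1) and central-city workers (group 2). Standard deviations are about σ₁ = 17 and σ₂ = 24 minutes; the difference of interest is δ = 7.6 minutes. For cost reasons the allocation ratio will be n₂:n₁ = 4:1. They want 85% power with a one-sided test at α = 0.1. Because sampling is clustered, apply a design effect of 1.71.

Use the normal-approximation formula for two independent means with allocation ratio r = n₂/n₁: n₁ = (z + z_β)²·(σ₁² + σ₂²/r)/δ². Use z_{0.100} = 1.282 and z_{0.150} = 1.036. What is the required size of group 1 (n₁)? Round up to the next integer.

n₁ = (z_α + z_β)² · (σ₁² + σ₂²/r) / δ²
   = (1.282 + 1.036)² · (17² + 24²/4) / 7.6²
   = 5.3731 · (289 + 144) / 57.76
   = 5.3731 · 433 / 57.76
   = 40.28
Design effect: 1.71 × 40.28 = 68.88.
Round up → n₁ = 69; n₂ = r·n₁ = 4 × 69 = 276.

n₁ = 69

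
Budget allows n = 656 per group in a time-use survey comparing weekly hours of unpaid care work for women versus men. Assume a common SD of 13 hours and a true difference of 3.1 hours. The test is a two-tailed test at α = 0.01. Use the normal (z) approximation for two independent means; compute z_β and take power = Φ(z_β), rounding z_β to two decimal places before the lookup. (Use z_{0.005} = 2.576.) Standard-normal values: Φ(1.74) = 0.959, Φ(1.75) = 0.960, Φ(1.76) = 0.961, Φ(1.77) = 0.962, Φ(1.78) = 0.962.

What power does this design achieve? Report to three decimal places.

Power ≈ 0.959

z_β = δ·√(n/(σ₁²+σ₂²)) − z_{α/2}
    = 3.1 · √(656/338) − 2.576
    = 3.1 · 1.39314 − 2.576
    = 4.3187 − 2.576 = 1.7427 → 1.74
Power = Φ(1.74) = 0.959.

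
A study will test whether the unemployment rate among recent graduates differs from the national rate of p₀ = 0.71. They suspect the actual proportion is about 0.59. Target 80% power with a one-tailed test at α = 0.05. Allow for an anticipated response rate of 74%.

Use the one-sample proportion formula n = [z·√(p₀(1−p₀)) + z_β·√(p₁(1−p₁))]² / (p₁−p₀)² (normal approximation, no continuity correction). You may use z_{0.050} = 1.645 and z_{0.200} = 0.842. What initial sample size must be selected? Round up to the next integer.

n = 127

n = [z_α·√(p₀q₀) + z_β·√(p₁q₁)]² / (p₁ − p₀)²
  = [1.645·√(0.71·0.29) + 0.842·√(0.59·0.41)]² / (-0.12)²
  = [1.645·0.4538 + 0.842·0.4918]² / 0.0144
  = [1.1606]² / 0.0144
  = 93.54
Adjust for 74% response: 93.54 / 0.74 = 126.40.
Round up → n = 127.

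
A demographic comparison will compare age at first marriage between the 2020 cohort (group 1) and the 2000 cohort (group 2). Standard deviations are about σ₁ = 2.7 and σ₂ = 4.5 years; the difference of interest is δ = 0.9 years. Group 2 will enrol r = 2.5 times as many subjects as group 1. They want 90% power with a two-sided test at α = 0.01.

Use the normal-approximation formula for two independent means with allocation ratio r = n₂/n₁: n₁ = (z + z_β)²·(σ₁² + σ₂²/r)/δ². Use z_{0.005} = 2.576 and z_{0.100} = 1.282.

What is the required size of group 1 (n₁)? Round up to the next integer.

n₁ = (z_{α/2} + z_β)² · (σ₁² + σ₂²/r) / δ²
   = (2.576 + 1.282)² · (2.7² + 4.5²/2.5) / 0.9²
   = 14.8842 · (7.29 + 8.1) / 0.81
   = 14.8842 · 15.39 / 0.81
   = 282.80
Round up → n₁ = 283; n₂ = r·n₁ = 2.5 × 283 = 708.

n₁ = 283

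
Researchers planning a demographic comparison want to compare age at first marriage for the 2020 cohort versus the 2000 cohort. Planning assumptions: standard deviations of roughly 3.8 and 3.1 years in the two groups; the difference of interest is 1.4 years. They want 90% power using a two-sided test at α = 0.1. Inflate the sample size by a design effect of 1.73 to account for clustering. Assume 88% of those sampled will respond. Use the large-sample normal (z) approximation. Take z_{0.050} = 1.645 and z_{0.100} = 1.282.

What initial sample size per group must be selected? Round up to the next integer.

n = 207 per group

n = (z_{α/2} + z_β)² · (σ₁² + σ₂²) / δ²
  = (1.645 + 1.282)² · (3.8² + 3.1² = 24.05) / 1.4²
  = 8.5673 · 24.05 / 1.96
  = 105.12
Design effect: 1.73 × 105.12 = 181.87.
Adjust for 88% response: 181.87 / 0.88 = 206.67.
Round up → n = 207 per group.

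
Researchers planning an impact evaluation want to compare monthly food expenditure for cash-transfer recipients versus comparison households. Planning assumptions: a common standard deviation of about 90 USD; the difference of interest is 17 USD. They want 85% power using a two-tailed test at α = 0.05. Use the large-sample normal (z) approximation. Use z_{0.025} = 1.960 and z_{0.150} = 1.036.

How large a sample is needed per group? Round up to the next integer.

n = 504 per group

n = (z_{α/2} + z_β)² · (σ₁² + σ₂²) / δ²
  = (1.960 + 1.036)² · (2·90² = 16200) / 17²
  = 8.9760 · 16200 / 289
  = 503.15
Round up → n = 504 per group.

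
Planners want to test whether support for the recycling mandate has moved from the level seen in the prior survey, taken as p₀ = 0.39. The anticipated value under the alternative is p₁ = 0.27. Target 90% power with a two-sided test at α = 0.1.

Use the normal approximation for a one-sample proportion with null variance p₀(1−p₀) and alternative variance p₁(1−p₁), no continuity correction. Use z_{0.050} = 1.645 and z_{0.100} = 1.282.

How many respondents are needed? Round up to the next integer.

n = [z_{α/2}·√(p₀q₀) + z_β·√(p₁q₁)]² / (p₁ − p₀)²
  = [1.645·√(0.39·0.61) + 1.282·√(0.27·0.73)]² / (-0.12)²
  = [1.645·0.4877 + 1.282·0.4440]² / 0.0144
  = [1.3715]² / 0.0144
  = 130.63
Round up → n = 131.

n = 131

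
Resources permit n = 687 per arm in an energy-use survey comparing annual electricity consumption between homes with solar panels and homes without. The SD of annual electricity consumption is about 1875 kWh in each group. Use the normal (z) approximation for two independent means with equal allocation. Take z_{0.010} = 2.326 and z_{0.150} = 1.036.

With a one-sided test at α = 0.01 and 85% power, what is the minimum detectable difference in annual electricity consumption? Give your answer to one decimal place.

Minimum detectable difference ≈ 340.1 kWh

δ = (z_α + z_β) · √((σ₁²+σ₂²)/n)
  = (2.326 + 1.036) · √(7031250/687)
  = 3.362 · √10234.7
  = 3.362 · 101.1668
  = 340.1227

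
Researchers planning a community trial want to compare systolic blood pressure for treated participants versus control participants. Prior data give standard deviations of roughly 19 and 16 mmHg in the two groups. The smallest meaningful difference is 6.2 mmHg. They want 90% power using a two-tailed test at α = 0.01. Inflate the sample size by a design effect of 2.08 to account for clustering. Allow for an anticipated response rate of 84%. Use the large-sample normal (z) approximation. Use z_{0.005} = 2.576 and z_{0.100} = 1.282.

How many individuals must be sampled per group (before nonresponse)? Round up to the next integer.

n = (z_{α/2} + z_β)² · (σ₁² + σ₂²) / δ²
  = (2.576 + 1.282)² · (19² + 16² = 617) / 6.2²
  = 14.8842 · 617 / 38.44
  = 238.91
Design effect: 2.08 × 238.91 = 496.92.
Adjust for 84% response: 496.92 / 0.84 = 591.58.
Round up → n = 592 per group.

n = 592 per group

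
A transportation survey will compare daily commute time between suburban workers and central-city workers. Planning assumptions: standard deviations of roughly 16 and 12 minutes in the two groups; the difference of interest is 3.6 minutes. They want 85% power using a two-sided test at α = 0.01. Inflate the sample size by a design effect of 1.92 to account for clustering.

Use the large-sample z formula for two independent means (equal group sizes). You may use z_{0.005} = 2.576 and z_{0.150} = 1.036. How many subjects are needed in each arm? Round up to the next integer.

n = 774 per group

n = (z_{α/2} + z_β)² · (σ₁² + σ₂²) / δ²
  = (2.576 + 1.036)² · (16² + 12² = 400) / 3.6²
  = 13.0465 · 400 / 12.96
  = 402.67
Design effect: 1.92 × 402.67 = 773.13.
Round up → n = 774 per group.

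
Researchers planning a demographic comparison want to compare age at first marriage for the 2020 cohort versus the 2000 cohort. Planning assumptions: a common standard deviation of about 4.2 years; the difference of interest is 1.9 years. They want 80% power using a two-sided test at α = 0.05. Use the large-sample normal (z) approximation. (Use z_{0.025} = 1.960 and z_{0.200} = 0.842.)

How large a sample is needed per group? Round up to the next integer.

n = (z_{α/2} + z_β)² · (σ₁² + σ₂²) / δ²
  = (1.960 + 0.842)² · (2·4.2² = 35.28) / 1.9²
  = 7.8512 · 35.28 / 3.61
  = 76.73
Round up → n = 77 per group.

n = 77 per group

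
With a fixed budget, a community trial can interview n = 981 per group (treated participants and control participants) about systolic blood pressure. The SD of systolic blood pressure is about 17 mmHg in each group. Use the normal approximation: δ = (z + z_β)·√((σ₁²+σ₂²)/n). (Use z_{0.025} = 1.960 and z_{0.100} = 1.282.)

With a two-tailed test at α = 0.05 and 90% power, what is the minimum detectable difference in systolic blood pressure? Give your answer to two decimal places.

δ = (z_{α/2} + z_β) · √((σ₁²+σ₂²)/n)
  = (1.960 + 1.282) · √(578/981)
  = 3.242 · √0.58919
  = 3.242 · 0.7676
  = 2.4885

Minimum detectable difference ≈ 2.49 mmHg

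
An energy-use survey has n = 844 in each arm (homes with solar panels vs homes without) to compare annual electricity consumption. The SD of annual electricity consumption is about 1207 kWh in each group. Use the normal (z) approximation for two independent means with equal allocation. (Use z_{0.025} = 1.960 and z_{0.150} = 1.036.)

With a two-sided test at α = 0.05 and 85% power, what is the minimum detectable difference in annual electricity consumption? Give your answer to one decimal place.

Minimum detectable difference ≈ 176.0 kWh

δ = (z_{α/2} + z_β) · √((σ₁²+σ₂²)/n)
  = (1.960 + 1.036) · √(2913698/844)
  = 2.996 · √3452.2
  = 2.996 · 58.7558
  = 176.0325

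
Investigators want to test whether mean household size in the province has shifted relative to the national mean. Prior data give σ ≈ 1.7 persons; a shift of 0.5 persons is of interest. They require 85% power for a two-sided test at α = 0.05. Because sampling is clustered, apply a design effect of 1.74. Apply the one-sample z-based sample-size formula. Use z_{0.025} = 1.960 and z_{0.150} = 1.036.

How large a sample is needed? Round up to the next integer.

n = (z_{α/2} + z_β)² · σ² / δ²
  = (1.960 + 1.036)² · 1.7² / 0.5²
  = 8.9760 · 2.89 / 0.25
  = 103.76
Design effect: 1.74 × 103.76 = 180.55.
Round up → n = 181.

n = 181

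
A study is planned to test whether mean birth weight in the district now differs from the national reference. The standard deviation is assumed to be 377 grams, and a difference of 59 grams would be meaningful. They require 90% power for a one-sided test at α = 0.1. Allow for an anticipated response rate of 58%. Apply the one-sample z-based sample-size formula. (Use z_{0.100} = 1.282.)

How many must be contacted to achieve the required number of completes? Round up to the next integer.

n = (z_α + z_β)² · σ² / δ²
  = (1.282 + 1.282)² · 377² / 59²
  = 6.5741 · 142129 / 3481
  = 268.42
Adjust for 58% response: 268.42 / 0.58 = 462.79.
Round up → n = 463.

n = 463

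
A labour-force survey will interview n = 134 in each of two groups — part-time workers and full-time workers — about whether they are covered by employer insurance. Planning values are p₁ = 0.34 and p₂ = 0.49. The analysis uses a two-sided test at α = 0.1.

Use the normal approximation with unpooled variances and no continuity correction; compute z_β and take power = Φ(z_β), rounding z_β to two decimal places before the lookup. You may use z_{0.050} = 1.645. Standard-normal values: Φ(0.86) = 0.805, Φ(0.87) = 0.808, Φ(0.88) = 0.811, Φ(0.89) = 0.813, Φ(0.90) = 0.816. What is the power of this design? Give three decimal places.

Power ≈ 0.811

z_β = |p₁−p₂|·√(n/[p₁q₁+p₂q₂]) − z_{α/2}
    = 0.15 · √(134/0.4743) − 1.645
    = 0.15 · 16.8084 − 1.645
    = 2.5213 − 1.645 = 0.8763 → 0.88
Power = Φ(0.88) = 0.811.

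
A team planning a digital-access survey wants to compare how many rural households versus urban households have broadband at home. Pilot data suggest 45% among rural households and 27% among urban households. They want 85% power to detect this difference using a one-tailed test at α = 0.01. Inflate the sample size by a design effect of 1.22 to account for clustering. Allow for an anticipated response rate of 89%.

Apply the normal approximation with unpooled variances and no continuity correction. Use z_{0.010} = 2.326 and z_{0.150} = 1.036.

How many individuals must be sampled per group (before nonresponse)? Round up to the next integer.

n = 213 per group

n = (z_α + z_β)² · [p₁(1−p₁) + p₂(1−p₂)] / (p₁ − p₂)²
  = (2.326 + 1.036)² · (0.45·0.55 + 0.27·0.73) / (0.18)²
  = (3.362)² · (0.2475 + 0.1971) / 0.0324
  = 11.3030 · 0.4446 / 0.0324
  = 155.10
Design effect: 1.22 × 155.10 = 189.23.
Adjust for 89% response: 189.23 / 0.89 = 212.61.
Round up → n = 213 per group.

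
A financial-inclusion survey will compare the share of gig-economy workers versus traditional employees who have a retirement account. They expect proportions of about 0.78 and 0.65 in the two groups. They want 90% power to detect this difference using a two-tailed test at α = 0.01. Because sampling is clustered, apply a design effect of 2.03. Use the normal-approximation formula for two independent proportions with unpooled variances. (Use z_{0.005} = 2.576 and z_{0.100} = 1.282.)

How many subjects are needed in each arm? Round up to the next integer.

n = 714 per group

n = (z_{α/2} + z_β)² · [p₁(1−p₁) + p₂(1−p₂)] / (p₁ − p₂)²
  = (2.576 + 1.282)² · (0.78·0.22 + 0.65·0.35) / (0.13)²
  = (3.858)² · (0.1716 + 0.2275) / 0.0169
  = 14.8842 · 0.3991 / 0.0169
  = 351.50
Design effect: 2.03 × 351.50 = 713.54.
Round up → n = 714 per group.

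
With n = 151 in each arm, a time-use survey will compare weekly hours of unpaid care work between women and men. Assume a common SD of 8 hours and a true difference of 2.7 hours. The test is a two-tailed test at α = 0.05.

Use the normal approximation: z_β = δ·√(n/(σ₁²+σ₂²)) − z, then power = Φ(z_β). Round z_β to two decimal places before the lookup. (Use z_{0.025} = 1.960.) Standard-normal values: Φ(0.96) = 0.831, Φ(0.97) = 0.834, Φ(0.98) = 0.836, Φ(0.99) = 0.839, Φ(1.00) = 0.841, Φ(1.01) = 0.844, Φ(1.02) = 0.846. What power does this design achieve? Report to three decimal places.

z_β = δ·√(n/(σ₁²+σ₂²)) − z_{α/2}
    = 2.7 · √(151/128) − 1.960
    = 2.7 · 1.08613 − 1.960
    = 2.9326 − 1.960 = 0.9726 → 0.97
Power = Φ(0.97) = 0.834.

Power ≈ 0.834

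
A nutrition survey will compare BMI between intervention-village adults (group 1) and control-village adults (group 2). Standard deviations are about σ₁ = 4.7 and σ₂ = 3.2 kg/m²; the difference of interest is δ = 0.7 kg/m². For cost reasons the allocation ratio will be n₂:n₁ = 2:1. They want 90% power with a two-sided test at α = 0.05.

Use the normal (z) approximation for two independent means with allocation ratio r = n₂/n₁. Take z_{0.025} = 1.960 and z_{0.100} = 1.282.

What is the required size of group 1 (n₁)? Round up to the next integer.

n₁ = (z_{α/2} + z_β)² · (σ₁² + σ₂²/r) / δ²
   = (1.960 + 1.282)² · (4.7² + 3.2²/2) / 0.7²
   = 10.5106 · (22.09 + 5.12) / 0.49
   = 10.5106 · 27.21 / 0.49
   = 583.66
Round up → n₁ = 584; n₂ = r·n₁ = 2 × 584 = 1168.

n₁ = 584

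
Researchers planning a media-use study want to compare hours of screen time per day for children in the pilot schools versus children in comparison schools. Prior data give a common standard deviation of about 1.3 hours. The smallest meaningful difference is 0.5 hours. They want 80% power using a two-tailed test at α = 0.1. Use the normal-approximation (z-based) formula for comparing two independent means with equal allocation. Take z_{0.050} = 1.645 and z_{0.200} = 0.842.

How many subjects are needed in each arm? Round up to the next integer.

n = 84 per group

n = (z_{α/2} + z_β)² · (σ₁² + σ₂²) / δ²
  = (1.645 + 0.842)² · (2·1.3² = 3.38) / 0.5²
  = 6.1852 · 3.38 / 0.25
  = 83.62
Round up → n = 84 per group.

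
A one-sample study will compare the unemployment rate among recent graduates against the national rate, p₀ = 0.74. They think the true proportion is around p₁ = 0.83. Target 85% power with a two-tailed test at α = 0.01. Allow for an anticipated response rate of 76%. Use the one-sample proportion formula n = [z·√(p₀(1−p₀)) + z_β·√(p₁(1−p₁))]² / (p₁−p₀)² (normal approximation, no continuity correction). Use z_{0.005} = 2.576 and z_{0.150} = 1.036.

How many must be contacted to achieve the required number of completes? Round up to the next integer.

n = 375

n = [z_{α/2}·√(p₀q₀) + z_β·√(p₁q₁)]² / (p₁ − p₀)²
  = [2.576·√(0.74·0.26) + 1.036·√(0.83·0.17)]² / (0.09)²
  = [2.576·0.4386 + 1.036·0.3756]² / 0.0081
  = [1.5191]² / 0.0081
  = 284.89
Adjust for 76% response: 284.89 / 0.76 = 374.85.
Round up → n = 375.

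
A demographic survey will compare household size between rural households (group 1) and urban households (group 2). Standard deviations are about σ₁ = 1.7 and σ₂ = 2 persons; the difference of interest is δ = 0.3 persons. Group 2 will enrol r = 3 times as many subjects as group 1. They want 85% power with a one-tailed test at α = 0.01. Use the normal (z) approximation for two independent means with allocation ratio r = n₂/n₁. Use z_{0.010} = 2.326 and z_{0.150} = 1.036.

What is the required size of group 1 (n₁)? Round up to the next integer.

n₁ = (z_α + z_β)² · (σ₁² + σ₂²/r) / δ²
   = (2.326 + 1.036)² · (1.7² + 2²/3) / 0.3²
   = 11.3030 · (2.89 + 1.3333) / 0.09
   = 11.3030 · 4.2233 / 0.09
   = 530.41
Round up → n₁ = 531; n₂ = r·n₁ = 3 × 531 = 1593.

n₁ = 531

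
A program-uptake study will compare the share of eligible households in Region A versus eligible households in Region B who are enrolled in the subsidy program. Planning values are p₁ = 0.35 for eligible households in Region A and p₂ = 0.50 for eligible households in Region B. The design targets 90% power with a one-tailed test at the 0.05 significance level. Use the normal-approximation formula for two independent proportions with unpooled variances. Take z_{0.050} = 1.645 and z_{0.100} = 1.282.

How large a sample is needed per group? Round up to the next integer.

n = (z_α + z_β)² · [p₁(1−p₁) + p₂(1−p₂)] / (p₁ − p₂)²
  = (1.645 + 1.282)² · (0.35·0.65 + 0.50·0.50) / (-0.15)²
  = (2.927)² · (0.2275 + 0.2500) / 0.0225
  = 8.5673 · 0.4775 / 0.0225
  = 181.82
Round up → n = 182 per group.

n = 182 per group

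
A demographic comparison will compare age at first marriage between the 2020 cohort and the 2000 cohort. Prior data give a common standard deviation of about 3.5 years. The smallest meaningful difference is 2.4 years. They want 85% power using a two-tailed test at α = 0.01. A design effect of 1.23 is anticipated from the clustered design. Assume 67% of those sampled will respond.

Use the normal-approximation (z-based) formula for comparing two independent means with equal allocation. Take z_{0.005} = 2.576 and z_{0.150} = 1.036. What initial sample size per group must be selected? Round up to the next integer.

n = (z_{α/2} + z_β)² · (σ₁² + σ₂²) / δ²
  = (2.576 + 1.036)² · (2·3.5² = 24.5) / 2.4²
  = 13.0465 · 24.5 / 5.76
  = 55.49
Design effect: 1.23 × 55.49 = 68.26.
Adjust for 67% response: 68.26 / 0.67 = 101.88.
Round up → n = 102 per group.

n = 102 per group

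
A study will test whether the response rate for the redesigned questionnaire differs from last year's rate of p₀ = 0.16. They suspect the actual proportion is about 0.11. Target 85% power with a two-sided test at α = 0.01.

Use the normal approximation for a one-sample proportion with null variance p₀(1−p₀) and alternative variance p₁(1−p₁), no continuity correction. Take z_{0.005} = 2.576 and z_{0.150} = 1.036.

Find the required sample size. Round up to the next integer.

n = [z_{α/2}·√(p₀q₀) + z_β·√(p₁q₁)]² / (p₁ − p₀)²
  = [2.576·√(0.16·0.84) + 1.036·√(0.11·0.89)]² / (-0.05)²
  = [2.576·0.3666 + 1.036·0.3129]² / 0.0025
  = [1.2685]² / 0.0025
  = 643.67
Round up → n = 644.

n = 644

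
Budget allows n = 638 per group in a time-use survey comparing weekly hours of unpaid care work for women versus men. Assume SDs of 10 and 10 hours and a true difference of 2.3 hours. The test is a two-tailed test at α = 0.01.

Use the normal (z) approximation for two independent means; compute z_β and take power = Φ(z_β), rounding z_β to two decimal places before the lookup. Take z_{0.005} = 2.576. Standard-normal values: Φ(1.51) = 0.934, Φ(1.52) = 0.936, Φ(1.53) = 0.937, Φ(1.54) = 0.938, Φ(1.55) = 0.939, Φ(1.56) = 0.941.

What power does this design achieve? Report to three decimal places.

z_β = δ·√(n/(σ₁²+σ₂²)) − z_{α/2}
    = 2.3 · √(638/200) − 2.576
    = 2.3 · 1.78606 − 2.576
    = 4.1079 − 2.576 = 1.5319 → 1.53
Power = Φ(1.53) = 0.937.

Power ≈ 0.937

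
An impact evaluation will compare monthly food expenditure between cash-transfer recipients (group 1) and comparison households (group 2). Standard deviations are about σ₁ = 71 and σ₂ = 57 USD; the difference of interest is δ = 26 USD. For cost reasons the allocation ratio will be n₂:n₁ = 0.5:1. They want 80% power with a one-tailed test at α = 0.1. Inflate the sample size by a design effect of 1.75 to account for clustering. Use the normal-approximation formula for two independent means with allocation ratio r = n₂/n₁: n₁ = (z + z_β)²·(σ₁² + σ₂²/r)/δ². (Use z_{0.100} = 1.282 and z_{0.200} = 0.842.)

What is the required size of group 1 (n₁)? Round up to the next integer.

n₁ = 135

n₁ = (z_α + z_β)² · (σ₁² + σ₂²/r) / δ²
   = (1.282 + 0.842)² · (71² + 57²/0.5) / 26²
   = 4.5114 · (5041 + 6498) / 676
   = 4.5114 · 11539 / 676
   = 77.01
Design effect: 1.75 × 77.01 = 134.76.
Round up → n₁ = 135; n₂ = r·n₁ = 0.5 × 135 = 68.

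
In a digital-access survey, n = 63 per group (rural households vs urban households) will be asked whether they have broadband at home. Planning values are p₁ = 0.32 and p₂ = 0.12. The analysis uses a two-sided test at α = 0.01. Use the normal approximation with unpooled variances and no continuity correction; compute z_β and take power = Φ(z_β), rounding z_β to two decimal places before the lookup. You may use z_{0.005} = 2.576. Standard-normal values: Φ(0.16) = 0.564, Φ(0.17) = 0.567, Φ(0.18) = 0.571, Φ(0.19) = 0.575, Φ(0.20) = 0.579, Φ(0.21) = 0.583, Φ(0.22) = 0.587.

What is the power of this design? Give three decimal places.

Power ≈ 0.587

z_β = |p₁−p₂|·√(n/[p₁q₁+p₂q₂]) − z_{α/2}
    = 0.20 · √(63/0.3232) − 2.576
    = 0.20 · 13.9616 − 2.576
    = 2.7923 − 2.576 = 0.2163 → 0.22
Power = Φ(0.22) = 0.587.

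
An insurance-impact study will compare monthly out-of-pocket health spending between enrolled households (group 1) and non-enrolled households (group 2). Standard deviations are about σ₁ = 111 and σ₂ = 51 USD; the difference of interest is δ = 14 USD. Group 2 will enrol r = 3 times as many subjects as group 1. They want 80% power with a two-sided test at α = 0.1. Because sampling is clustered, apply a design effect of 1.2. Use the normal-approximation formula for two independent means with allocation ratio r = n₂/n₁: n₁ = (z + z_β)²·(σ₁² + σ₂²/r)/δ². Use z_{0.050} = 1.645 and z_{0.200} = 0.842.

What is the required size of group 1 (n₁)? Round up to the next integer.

n₁ = (z_{α/2} + z_β)² · (σ₁² + σ₂²/r) / δ²
   = (1.645 + 0.842)² · (111² + 51²/3) / 14²
   = 6.1852 · (12321 + 867) / 196
   = 6.1852 · 13188 / 196
   = 416.17
Design effect: 1.2 × 416.17 = 499.41.
Round up → n₁ = 500; n₂ = r·n₁ = 3 × 500 = 1500.

n₁ = 500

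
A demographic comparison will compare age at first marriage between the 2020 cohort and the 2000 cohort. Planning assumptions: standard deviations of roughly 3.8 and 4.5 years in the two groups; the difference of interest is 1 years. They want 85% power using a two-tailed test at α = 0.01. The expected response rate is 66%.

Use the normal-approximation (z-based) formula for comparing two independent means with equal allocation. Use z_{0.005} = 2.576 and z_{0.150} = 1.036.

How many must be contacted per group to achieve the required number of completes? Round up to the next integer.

n = (z_{α/2} + z_β)² · (σ₁² + σ₂²) / δ²
  = (2.576 + 1.036)² · (3.8² + 4.5² = 34.69) / 1²
  = 13.0465 · 34.69 / 1
  = 452.58
Adjust for 66% response: 452.58 / 0.66 = 685.73.
Round up → n = 686 per group.

n = 686 per group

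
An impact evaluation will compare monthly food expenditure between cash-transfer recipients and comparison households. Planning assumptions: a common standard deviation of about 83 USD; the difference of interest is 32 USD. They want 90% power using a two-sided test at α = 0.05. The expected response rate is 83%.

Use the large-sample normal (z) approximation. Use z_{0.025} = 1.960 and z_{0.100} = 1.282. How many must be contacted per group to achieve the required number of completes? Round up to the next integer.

n = (z_{α/2} + z_β)² · (σ₁² + σ₂²) / δ²
  = (1.960 + 1.282)² · (2·83² = 13778) / 32²
  = 10.5106 · 13778 / 1024
  = 141.42
Adjust for 83% response: 141.42 / 0.83 = 170.39.
Round up → n = 171 per group.

n = 171 per group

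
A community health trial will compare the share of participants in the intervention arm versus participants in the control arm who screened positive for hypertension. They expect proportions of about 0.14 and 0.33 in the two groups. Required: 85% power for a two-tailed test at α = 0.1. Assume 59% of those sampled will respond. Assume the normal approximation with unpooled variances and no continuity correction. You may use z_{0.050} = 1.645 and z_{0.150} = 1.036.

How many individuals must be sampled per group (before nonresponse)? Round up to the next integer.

n = 116 per group

n = (z_{α/2} + z_β)² · [p₁(1−p₁) + p₂(1−p₂)] / (p₁ − p₂)²
  = (1.645 + 1.036)² · (0.14·0.86 + 0.33·0.67) / (-0.19)²
  = (2.681)² · (0.1204 + 0.2211) / 0.0361
  = 7.1878 · 0.3415 / 0.0361
  = 68.00
Adjust for 59% response: 68.00 / 0.59 = 115.25.
Round up → n = 116 per group.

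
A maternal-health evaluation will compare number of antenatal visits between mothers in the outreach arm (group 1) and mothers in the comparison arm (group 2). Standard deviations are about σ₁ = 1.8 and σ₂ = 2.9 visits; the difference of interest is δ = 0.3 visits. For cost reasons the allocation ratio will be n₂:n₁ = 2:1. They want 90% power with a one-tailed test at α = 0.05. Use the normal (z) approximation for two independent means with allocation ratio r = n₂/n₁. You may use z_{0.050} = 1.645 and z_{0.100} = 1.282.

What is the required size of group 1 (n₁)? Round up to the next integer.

n₁ = 709

n₁ = (z_α + z_β)² · (σ₁² + σ₂²/r) / δ²
   = (1.645 + 1.282)² · (1.8² + 2.9²/2) / 0.3²
   = 8.5673 · (3.24 + 4.205) / 0.09
   = 8.5673 · 7.445 / 0.09
   = 708.71
Round up → n₁ = 709; n₂ = r·n₁ = 2 × 709 = 1418.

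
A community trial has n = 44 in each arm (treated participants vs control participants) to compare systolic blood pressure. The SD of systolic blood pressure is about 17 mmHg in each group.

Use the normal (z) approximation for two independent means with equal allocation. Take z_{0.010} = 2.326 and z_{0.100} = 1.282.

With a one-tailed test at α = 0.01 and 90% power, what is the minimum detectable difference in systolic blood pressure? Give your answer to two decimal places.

Minimum detectable difference ≈ 13.08 mmHg

δ = (z_α + z_β) · √((σ₁²+σ₂²)/n)
  = (2.326 + 1.282) · √(578/44)
  = 3.608 · √13.1364
  = 3.608 · 3.6244
  = 13.0769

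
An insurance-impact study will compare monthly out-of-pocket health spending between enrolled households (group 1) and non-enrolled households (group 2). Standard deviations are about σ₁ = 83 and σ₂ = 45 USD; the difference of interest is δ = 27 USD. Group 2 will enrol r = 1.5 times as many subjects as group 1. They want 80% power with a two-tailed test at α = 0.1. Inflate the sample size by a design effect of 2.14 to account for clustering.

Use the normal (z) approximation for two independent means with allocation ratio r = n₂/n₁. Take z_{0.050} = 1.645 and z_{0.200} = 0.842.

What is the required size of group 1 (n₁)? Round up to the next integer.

n₁ = (z_{α/2} + z_β)² · (σ₁² + σ₂²/r) / δ²
   = (1.645 + 0.842)² · (83² + 45²/1.5) / 27²
   = 6.1852 · (6889 + 1350) / 729
   = 6.1852 · 8239 / 729
   = 69.90
Design effect: 2.14 × 69.90 = 149.59.
Round up → n₁ = 150; n₂ = r·n₁ = 1.5 × 150 = 225.

n₁ = 150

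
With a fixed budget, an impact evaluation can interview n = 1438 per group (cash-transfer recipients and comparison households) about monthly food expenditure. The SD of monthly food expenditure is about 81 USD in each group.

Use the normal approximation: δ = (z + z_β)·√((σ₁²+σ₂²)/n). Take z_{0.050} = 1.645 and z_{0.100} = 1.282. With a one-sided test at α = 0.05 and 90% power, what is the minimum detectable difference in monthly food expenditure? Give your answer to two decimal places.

Minimum detectable difference ≈ 8.84 USD

δ = (z_α + z_β) · √((σ₁²+σ₂²)/n)
  = (1.645 + 1.282) · √(13122/1438)
  = 2.927 · √9.1252
  = 2.927 · 3.0208
  = 8.8419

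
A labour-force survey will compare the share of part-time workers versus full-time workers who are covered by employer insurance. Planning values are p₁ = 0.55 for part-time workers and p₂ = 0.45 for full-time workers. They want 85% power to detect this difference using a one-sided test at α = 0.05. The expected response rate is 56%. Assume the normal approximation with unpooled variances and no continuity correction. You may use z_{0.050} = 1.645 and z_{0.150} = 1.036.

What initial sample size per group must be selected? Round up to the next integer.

n = 636 per group

n = (z_α + z_β)² · [p₁(1−p₁) + p₂(1−p₂)] / (p₁ − p₂)²
  = (1.645 + 1.036)² · (0.55·0.45 + 0.45·0.55) / (0.10)²
  = (2.681)² · (0.2475 + 0.2475) / 0.0100
  = 7.1878 · 0.4950 / 0.0100
  = 355.79
Adjust for 56% response: 355.79 / 0.56 = 635.35.
Round up → n = 636 per group.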